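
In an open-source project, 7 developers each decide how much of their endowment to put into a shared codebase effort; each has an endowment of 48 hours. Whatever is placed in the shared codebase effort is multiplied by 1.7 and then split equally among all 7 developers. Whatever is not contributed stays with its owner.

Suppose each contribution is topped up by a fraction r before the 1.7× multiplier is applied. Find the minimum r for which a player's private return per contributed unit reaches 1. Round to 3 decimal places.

3.118

With matching at rate r, one contributed unit becomes (1 + r) in the shared codebase effort and returns 1.7 × (1 + r) / 7 to the contributor.
Setting this equal to 1: 1 + r = 7/1.7 = 4.1176.
So the minimum matching rate is r = 4.1176 − 1 = 3.118.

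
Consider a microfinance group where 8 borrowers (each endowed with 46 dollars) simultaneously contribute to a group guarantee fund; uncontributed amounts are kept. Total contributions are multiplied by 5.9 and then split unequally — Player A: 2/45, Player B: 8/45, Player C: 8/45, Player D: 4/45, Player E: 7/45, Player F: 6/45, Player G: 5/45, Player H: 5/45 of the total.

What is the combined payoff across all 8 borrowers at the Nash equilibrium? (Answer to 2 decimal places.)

A player with share s gets back 5.9·s per unit contributed, so full contribution is dominant for anyone with s > 1/5.9 = 0.1695 and zero contribution is dominant for anyone below.
Player B and Player C are above the threshold, contributing 46 each; the remaining 6 contribute 0. Total contributed: 92.
The group guarantee fund pays out 5.9 × 92 = 542.80 in total (split across the unequal shares, but the aggregate is all that matters for the group sum).
The 6 free-riders keep 46 each, adding 276. Group total = 276 + 542.80 = 818.80.

818.80 dollars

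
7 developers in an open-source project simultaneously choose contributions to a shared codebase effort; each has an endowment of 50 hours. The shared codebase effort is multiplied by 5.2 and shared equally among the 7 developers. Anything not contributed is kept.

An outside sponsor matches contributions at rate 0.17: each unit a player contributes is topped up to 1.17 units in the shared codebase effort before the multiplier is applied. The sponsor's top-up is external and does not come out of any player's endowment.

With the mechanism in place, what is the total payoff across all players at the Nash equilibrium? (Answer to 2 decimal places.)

350.00 hours

With the mechanism, a contributed unit returns 5.2 × 1.17 / 7 = 0.8691 per unit of net cost — still below 1 — so contributing 0 remains dominant for every player.
Everyone keeps their endowment and the group total is 7 × 50 = 350.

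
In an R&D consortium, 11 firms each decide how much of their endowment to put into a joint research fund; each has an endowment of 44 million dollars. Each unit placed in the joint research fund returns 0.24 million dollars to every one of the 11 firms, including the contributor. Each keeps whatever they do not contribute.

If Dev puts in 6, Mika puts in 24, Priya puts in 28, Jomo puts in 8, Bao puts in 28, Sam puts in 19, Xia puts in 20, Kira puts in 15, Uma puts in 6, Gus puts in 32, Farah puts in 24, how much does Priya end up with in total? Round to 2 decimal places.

Total contributed: 6 + 24 + 28 + 8 + 28 + 19 + 20 + 15 + 6 + 32 + 24 = 210.
Each receives 0.24 × 210 = 50.40 from the joint research fund.
Priya keeps 44 − 28 = 16, so Priya's payoff is 16 + 50.40 = 66.40.

66.40 million dollars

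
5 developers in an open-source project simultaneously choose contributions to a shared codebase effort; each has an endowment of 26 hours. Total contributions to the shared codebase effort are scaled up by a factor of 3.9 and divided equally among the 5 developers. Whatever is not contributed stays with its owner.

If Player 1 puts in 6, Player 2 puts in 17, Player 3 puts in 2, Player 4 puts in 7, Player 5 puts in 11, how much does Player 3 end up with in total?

57.54 hours

Total contributed: 6 + 17 + 2 + 7 + 11 = 43.
Each receives 3.9 × 43 / 5 = 33.54 from the shared codebase effort.
Player 3 keeps 26 − 2 = 24, so Player 3's payoff is 24 + 33.54 = 57.54.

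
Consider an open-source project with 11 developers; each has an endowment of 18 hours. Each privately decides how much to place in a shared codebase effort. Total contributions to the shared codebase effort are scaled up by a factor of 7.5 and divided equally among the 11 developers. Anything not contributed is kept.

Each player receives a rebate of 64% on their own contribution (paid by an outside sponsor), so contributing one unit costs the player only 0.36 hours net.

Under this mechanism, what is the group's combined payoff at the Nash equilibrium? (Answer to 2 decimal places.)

1611.72 hours

The effective private return per unit is now (7.5/11) / 0.36 = 1.8939 > 1, so every player's dominant strategy flips to full contribution.
So the Nash equilibrium is full contribution by all 11; the group earns 11 × (18 × 0.64 + 7.5 × 18) = 1611.72.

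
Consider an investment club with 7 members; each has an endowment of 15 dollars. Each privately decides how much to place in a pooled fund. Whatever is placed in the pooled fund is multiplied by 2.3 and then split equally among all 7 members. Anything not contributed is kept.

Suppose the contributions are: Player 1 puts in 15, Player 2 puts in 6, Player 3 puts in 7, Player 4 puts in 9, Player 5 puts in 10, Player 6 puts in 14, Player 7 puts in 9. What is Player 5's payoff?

Total contributed: 15 + 6 + 7 + 9 + 10 + 14 + 9 = 70.
Each receives 2.3 × 70 / 7 = 23.00 from the pooled fund.
Player 5 keeps 15 − 10 = 5, so Player 5's payoff is 5 + 23.00 = 28.00.

28.00 dollars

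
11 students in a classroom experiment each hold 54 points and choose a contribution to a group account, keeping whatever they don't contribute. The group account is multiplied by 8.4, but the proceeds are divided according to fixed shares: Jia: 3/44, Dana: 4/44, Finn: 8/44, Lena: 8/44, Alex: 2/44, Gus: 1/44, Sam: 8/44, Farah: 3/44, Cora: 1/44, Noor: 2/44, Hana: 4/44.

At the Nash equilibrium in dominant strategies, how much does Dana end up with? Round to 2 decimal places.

A player with share s gets back 8.4·s per unit contributed, so full contribution is dominant for anyone with s > 1/8.4 = 0.1190 and zero contribution is dominant for anyone below.
Finn, Lena and Sam are above the threshold, contributing 54 each; the remaining 8 contribute 0. Total contributed: 162.
Dana keeps 54 and receives 8.4 × 162 × 4/44 = 123.71 from the group account, for a payoff of 177.71.

177.71 points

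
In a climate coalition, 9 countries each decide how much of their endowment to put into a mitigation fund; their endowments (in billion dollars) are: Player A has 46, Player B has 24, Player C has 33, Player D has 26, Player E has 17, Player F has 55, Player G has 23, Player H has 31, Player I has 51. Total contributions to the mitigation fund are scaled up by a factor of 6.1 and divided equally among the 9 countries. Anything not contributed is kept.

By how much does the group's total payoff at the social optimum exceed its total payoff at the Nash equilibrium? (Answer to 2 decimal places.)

1560.60 billion dollars

The private return per contributed unit is 6.1/9 = 0.6778 < 1 for every player regardless of endowment, so the Nash equilibrium is zero contribution and the group total is Σ E_j = 46 + 24 + 33 + 26 + 17 + 55 + 23 + 31 + 51 = 306.
Each contributed unit returns 6.100 to the group, so the social optimum is full contribution by everyone: group total = 6.100 × 306 = 1866.60.
Efficiency loss = (6.100 − 1) × 306 = 1560.60.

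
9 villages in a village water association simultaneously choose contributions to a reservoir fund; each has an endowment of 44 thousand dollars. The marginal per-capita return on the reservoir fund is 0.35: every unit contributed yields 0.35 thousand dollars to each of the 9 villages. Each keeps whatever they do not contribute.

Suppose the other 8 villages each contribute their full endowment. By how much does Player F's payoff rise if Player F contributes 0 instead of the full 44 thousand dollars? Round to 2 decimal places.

Switching from a contribution of 44 to 0 lets Player F keep an extra 44 thousand dollars, but lowers the reservoir fund by 44, which costs Player F their own share of that drop: 0.35 × 44 = 15.40.
Net gain = 44 − 15.40 = 28.60. The private return per contributed unit (0.35) is below 1, so free-riding is indeed the best response regardless of what the others do.

28.60 thousand dollars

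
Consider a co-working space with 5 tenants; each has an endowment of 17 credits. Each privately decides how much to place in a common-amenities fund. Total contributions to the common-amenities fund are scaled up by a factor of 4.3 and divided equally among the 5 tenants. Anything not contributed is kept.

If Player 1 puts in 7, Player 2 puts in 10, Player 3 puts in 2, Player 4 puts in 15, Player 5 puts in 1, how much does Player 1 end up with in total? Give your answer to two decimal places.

Total contributed: 7 + 10 + 2 + 15 + 1 = 35.
Each receives 4.3 × 35 / 5 = 30.10 from the common-amenities fund.
Player 1 keeps 17 − 7 = 10, so Player 1's payoff is 10 + 30.10 = 40.10.

40.10 credits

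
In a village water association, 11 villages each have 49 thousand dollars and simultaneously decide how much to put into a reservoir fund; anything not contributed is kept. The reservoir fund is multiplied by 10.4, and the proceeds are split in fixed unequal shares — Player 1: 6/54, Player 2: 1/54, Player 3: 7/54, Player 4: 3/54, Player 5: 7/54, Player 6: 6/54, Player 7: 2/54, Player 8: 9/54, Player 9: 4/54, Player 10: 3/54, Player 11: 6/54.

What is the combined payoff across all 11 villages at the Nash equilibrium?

Each unit j contributes comes back to j as 10.4 × (j's share), so j prefers to contribute only if that share exceeds 1/10.4 = 0.0962; otherwise keeping the unit dominates.
The shares above 0.0962 belong to Player 1, Player 3, Player 5, Player 6, Player 8 and Player 11, contributing 49 each; the remaining 5 contribute 0. Total contributed: 294.
The reservoir fund pays out 10.4 × 294 = 3057.60 in total (split across the unequal shares, but the aggregate is all that matters for the group sum).
The 5 free-riders keep 49 each, adding 245. Group total = 245 + 3057.60 = 3302.60.

3302.60 thousand dollars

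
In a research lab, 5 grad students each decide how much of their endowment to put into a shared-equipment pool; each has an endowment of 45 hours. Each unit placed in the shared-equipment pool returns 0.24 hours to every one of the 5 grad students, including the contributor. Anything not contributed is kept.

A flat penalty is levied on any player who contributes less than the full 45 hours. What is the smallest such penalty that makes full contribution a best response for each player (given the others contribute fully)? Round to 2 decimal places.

34.20 hours

Given the others contribute fully, the best deviation is to contribute 0 (any partial contribution still incurs the fine and gives up units whose private return 0.24 is below 1).
Deviating from 45 to 0 saves 45 hours but forfeits the deviator's share of the drop in the shared-equipment pool: 0.24 × 45 = 10.80.
So the deviation gain is 45 − 10.80 = 34.20, and the fine must be at least 34.20 hours to wipe it out.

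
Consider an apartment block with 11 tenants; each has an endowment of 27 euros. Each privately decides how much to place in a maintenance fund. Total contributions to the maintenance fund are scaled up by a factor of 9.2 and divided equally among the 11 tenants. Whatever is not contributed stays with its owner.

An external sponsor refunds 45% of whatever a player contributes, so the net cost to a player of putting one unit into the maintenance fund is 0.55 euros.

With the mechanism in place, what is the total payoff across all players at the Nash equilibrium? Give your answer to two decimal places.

Under the mechanism each unit contributed yields (9.2/11) / 0.55 = 1.5207 back to its contributor per unit of net cost, which exceeds 1, making full contribution the dominant choice for everyone.
So the Nash equilibrium is full contribution by all 11; the group earns 11 × (27 × 0.45 + 9.2 × 27) = 2866.05.

2866.05 euros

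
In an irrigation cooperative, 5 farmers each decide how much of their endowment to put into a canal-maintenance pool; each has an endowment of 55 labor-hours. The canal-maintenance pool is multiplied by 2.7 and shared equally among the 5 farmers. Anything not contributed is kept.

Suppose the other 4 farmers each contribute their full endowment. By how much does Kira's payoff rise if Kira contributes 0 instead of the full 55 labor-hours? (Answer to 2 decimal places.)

Switching from a contribution of 55 to 0 lets Kira keep an extra 55 labor-hours, but lowers the canal-maintenance pool by 55, which costs Kira their own share of that drop: 2.7/5 × 55 = 29.70.
Net gain = 55 − 29.70 = 25.30. The private return per contributed unit (0.5400) is below 1, so free-riding is indeed the best response regardless of what the others do.

25.30 labor-hours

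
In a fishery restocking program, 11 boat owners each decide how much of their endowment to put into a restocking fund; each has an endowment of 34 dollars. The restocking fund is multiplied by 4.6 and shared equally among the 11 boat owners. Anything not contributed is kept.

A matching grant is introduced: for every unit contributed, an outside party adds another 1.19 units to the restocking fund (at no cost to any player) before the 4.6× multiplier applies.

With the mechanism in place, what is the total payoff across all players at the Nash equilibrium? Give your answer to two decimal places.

374.00 dollars

Even with the mechanism, each unit contributed returns only 4.6 × 2.19 / 11 = 0.9158 per unit of net cost, so contributing nothing is still dominant.
At the Nash equilibrium no one contributes; group total payoff = 11 × 34 = 374.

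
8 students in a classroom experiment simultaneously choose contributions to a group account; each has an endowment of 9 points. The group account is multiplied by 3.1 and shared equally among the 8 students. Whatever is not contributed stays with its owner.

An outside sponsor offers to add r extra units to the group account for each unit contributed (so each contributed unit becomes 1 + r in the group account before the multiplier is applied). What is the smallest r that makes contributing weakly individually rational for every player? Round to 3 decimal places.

1.581

With matching at rate r, one contributed unit becomes (1 + r) in the group account and returns 3.1 × (1 + r) / 8 to the contributor.
Setting this equal to 1: 1 + r = 8/3.1 = 2.5806.
So the minimum matching rate is r = 2.5806 − 1 = 1.581.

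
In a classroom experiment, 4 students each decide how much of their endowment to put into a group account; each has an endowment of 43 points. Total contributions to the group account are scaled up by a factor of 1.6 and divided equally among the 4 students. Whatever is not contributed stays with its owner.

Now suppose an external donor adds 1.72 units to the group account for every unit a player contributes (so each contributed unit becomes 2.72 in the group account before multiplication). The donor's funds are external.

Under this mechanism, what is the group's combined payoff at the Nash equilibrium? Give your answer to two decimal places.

The effective private return per unit is now 1.6 × 2.72 / 4 = 1.0880 > 1, so every player's dominant strategy flips to full contribution.
At the Nash equilibrium everyone contributes 43. Group total payoff = 1.6 × 2.72 × 172 = 748.54.

748.54 points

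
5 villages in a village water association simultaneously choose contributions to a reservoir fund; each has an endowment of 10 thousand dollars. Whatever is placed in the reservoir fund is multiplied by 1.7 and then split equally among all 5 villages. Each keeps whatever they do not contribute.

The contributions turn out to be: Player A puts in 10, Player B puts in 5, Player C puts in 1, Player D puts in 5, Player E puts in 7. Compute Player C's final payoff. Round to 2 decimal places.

18.52 thousand dollars

Total contributed: 10 + 5 + 1 + 5 + 7 = 28.
Each receives 1.7 × 28 / 5 = 9.52 from the reservoir fund.
Player C keeps 10 − 1 = 9, so Player C's payoff is 9 + 9.52 = 18.52.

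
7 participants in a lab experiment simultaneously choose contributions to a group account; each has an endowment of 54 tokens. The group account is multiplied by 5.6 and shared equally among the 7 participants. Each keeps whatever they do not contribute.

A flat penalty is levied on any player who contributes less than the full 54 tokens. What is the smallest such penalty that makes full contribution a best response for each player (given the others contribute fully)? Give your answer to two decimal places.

Given the others contribute fully, the best deviation is to contribute 0 (any partial contribution still incurs the fine and gives up units whose private return 0.8000 is below 1).
Deviating from 54 to 0 saves 54 tokens but forfeits the deviator's share of the drop in the group account: 5.6/7 × 54 = 43.20.
So the deviation gain is 54 − 43.20 = 10.80, and the fine must be at least 10.80 tokens to wipe it out.

10.80 tokens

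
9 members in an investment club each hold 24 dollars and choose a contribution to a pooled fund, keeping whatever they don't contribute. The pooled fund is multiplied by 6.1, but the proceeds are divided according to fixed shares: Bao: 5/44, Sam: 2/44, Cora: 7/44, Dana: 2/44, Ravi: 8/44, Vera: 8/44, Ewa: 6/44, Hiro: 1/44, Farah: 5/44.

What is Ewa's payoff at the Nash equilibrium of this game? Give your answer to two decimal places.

A player with share s gets back 6.1·s per unit contributed, so full contribution is dominant for anyone with s > 1/6.1 = 0.1639 and zero contribution is dominant for anyone below.
Ravi and Vera clear that bar, contributing 24 each; the remaining 7 contribute 0. Total contributed: 48.
Ewa keeps 24 and receives 6.1 × 48 × 6/44 = 39.93 from the pooled fund, for a payoff of 63.93.

63.93 dollars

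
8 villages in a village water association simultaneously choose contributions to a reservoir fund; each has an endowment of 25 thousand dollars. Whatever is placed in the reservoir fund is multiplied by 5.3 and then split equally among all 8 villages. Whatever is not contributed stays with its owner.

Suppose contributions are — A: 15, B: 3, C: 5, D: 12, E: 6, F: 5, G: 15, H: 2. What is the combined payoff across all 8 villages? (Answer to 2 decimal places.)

470.90 thousand dollars

Total contributed: 15 + 3 + 5 + 12 + 6 + 5 + 15 + 2 = 63; total kept: 8 × 25 − 63 = 137.
The reservoir fund pays out 5.3 × 63 = 333.90 in aggregate.
Group total = 137 + 333.90 = 470.90.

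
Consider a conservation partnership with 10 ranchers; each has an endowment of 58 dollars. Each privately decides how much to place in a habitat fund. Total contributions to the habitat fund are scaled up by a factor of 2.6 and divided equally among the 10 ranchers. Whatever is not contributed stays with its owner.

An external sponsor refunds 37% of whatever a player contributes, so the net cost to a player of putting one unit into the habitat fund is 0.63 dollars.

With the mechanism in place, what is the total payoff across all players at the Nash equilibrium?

Even with the mechanism, each unit contributed returns only (2.6/10) / 0.63 = 0.4127 per unit of net cost, so contributing nothing is still dominant.
Everyone keeps their endowment and the group total is 10 × 58 = 580.

580.00 dollars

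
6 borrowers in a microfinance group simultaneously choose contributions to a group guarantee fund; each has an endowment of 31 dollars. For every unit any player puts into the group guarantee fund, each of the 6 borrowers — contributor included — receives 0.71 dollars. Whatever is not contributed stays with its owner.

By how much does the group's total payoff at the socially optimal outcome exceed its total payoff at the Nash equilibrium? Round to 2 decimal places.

The private return per contributed unit is 0.71 < 1, so contributing 0 is dominant for every player. At the Nash equilibrium everyone keeps their 31, and the group total is 6 × 31 = 186.
Each contributed unit returns 4.260 to the group as a whole (0.71 to each of 6 players), which exceeds 1, so the social optimum is full contribution: group total = 4.260 × 186 = 792.36.
Efficiency loss = 792.36 − 186 = 606.36.

606.36 dollars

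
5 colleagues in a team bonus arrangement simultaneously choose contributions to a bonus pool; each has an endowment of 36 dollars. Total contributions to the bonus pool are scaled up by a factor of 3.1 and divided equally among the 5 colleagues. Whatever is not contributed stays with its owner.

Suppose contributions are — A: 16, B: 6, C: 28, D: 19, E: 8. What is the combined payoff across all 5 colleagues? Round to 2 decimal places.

Total contributed: 16 + 6 + 28 + 19 + 8 = 77; total kept: 5 × 36 − 77 = 103.
The bonus pool pays out 3.1 × 77 = 238.70 in aggregate.
Group total = 103 + 238.70 = 341.70.

341.70 dollars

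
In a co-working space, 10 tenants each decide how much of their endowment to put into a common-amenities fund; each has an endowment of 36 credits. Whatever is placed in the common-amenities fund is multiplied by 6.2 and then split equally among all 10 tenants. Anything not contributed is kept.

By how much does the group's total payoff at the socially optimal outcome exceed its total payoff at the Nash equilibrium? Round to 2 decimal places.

1872.00 credits

Each contributed unit returns 6.2/10 = 0.6200 to its contributor — below 1 — so contributing 0 is dominant for every player. At the Nash equilibrium everyone keeps their 36, and the group total is 10 × 36 = 360.
Each contributed unit returns 6.200 to the group as a whole (0.6200 to each of 10 players), which exceeds 1, so the social optimum is full contribution: group total = 6.200 × 360 = 2232.00.
Efficiency loss = 2232.00 − 360 = 1872.00.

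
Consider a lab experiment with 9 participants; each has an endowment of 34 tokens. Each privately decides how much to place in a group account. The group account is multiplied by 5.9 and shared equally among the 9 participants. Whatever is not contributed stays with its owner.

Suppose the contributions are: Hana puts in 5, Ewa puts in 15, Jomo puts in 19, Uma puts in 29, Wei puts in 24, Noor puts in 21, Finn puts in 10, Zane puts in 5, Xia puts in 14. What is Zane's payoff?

122.09 tokens

Total contributed: 5 + 15 + 19 + 29 + 24 + 21 + 10 + 5 + 14 = 142.
Each receives 5.9 × 142 / 9 = 93.09 from the group account.
Zane keeps 34 − 5 = 29, so Zane's payoff is 29 + 93.09 = 122.09.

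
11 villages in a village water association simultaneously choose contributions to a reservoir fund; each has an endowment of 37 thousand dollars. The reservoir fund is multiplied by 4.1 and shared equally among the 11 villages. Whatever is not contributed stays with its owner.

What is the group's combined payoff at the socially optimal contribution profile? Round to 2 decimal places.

1668.70 thousand dollars

Each contributed unit returns 4.100 to the group as a whole (0.3727 to each of 11 players), which exceeds 1, so the social optimum is full contribution: group total = 4.100 × 407 = 1668.70.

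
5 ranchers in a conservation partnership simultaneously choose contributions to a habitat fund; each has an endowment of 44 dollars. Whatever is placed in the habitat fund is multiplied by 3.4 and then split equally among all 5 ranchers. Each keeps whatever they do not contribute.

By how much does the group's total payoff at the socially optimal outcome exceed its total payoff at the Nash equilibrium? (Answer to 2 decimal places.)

Each contributed unit returns 3.4/5 = 0.6800 to its contributor — below 1 — so contributing 0 is dominant for every player. At the Nash equilibrium everyone keeps their 44, and the group total is 5 × 44 = 220.
Each contributed unit returns 3.400 to the group as a whole (0.6800 to each of 5 players), which exceeds 1, so the social optimum is full contribution: group total = 3.400 × 220 = 748.00.
Efficiency loss = 748.00 − 220 = 528.00.

528.00 dollars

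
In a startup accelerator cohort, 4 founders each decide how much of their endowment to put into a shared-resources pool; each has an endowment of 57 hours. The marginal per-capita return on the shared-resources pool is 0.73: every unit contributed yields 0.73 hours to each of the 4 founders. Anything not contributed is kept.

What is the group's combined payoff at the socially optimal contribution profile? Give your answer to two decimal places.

665.76 hours

Each contributed unit returns 2.920 to the group as a whole (0.73 to each of 4 players), which exceeds 1, so the social optimum is full contribution: group total = 2.920 × 228 = 665.76.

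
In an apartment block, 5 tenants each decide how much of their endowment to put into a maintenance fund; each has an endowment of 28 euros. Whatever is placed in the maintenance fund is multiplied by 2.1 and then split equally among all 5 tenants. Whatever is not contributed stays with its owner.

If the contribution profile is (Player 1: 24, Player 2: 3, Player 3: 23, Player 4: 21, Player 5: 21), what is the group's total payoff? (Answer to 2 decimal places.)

241.20 euros

Total contributed: 24 + 3 + 23 + 21 + 21 = 92; total kept: 5 × 28 − 92 = 48.
The maintenance fund pays out 2.1 × 92 = 193.20 in aggregate.
Group total = 48 + 193.20 = 241.20.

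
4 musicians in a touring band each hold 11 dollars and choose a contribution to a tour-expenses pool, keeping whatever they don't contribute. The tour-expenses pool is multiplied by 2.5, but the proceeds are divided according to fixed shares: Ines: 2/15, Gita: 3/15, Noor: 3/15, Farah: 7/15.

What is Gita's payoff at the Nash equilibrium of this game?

16.50 dollars

Each unit j contributes comes back to j as 2.5 × (j's share), so j prefers to contribute only if that share exceeds 1/2.5 = 0.4000; otherwise keeping the unit dominates.
The only share above 0.4000 is Farah's 7/15, contributing 11; the remaining 3 contribute 0. Total contributed: 11.
Gita keeps 11 and receives 2.5 × 11 × 3/15 = 5.50 from the tour-expenses pool, for a payoff of 16.50.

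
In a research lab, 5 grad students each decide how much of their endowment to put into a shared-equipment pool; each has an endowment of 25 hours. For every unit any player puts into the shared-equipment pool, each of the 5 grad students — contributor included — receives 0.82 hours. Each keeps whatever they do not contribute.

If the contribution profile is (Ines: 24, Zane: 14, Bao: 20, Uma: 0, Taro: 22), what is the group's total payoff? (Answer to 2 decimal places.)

Total contributed: 24 + 14 + 20 + 0 + 22 = 80; total kept: 5 × 25 − 80 = 45.
The shared-equipment pool pays out 0.82 × 5 × 80 = 328.00 in aggregate.
Group total = 45 + 328.00 = 373.00.

373.00 hours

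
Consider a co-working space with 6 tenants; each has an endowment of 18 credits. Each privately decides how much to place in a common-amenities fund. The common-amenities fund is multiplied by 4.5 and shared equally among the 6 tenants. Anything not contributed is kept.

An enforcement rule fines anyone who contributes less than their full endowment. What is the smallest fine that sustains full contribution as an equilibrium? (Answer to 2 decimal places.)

4.50 credits

Given the others contribute fully, the best deviation is to contribute 0 (any partial contribution still incurs the fine and gives up units whose private return 0.7500 is below 1).
Deviating from 18 to 0 saves 18 credits but forfeits the deviator's share of the drop in the common-amenities fund: 4.5/6 × 18 = 13.50.
So the deviation gain is 18 − 13.50 = 4.50, and the fine must be at least 4.50 credits to wipe it out.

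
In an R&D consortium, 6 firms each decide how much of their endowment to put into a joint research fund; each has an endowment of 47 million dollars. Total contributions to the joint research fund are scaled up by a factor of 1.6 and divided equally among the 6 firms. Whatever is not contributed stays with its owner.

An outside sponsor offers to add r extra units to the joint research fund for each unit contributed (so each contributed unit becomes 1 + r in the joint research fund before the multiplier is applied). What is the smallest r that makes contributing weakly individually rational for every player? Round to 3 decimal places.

2.750

With matching at rate r, one contributed unit becomes (1 + r) in the joint research fund and returns 1.6 × (1 + r) / 6 to the contributor.
Setting this equal to 1: 1 + r = 6/1.6 = 3.7500.
So the minimum matching rate is r = 3.7500 − 1 = 2.750.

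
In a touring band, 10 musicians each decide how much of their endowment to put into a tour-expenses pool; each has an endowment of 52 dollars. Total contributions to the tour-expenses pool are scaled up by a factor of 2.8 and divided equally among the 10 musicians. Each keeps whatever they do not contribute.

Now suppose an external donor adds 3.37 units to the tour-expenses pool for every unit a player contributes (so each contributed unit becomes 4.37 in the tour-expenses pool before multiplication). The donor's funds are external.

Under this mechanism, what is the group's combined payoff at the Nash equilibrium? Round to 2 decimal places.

With the mechanism, a contributed unit returns 2.8 × 4.37 / 10 = 1.2236 per unit of net cost to the contributor — now above 1 — so contributing fully is weakly dominant for every player.
At the Nash equilibrium everyone contributes 52. Group total payoff = 2.8 × 4.37 × 520 = 6362.72.

6362.72 dollars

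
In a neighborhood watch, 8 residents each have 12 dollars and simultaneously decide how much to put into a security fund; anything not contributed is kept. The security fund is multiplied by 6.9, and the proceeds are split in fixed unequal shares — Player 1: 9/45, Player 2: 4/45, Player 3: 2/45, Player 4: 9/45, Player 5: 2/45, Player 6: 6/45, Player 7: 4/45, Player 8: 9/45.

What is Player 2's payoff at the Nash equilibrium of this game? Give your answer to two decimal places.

34.08 dollars

A player with share s gets back 6.9·s per unit contributed, so full contribution is dominant for anyone with s > 1/6.9 = 0.1449 and zero contribution is dominant for anyone below.
Player 1, Player 4 and Player 8 clear that bar, contributing 12 each; the remaining 5 contribute 0. Total contributed: 36.
Player 2 keeps 12 and receives 6.9 × 36 × 4/45 = 22.08 from the security fund, for a payoff of 34.08.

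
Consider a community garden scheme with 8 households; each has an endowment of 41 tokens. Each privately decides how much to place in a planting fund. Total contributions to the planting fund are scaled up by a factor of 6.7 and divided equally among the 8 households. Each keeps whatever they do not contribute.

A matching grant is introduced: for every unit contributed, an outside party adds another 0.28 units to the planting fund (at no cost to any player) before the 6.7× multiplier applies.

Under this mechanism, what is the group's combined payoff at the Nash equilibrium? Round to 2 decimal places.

Under the mechanism each unit contributed yields 6.7 × 1.28 / 8 = 1.0720 back to its contributor per unit of net cost, which exceeds 1, making full contribution the dominant choice for everyone.
So the Nash equilibrium is full contribution by all 8; the group earns 6.7 × 1.28 × 328 = 2812.93.

2812.93 tokens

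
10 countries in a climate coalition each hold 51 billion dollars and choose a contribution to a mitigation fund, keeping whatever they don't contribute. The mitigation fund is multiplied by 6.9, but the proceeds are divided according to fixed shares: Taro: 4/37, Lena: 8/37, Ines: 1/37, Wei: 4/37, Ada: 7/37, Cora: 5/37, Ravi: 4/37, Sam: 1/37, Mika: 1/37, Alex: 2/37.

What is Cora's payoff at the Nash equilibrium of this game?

146.11 billion dollars

A player with share s gets back 6.9·s per unit contributed, so full contribution is dominant for anyone with s > 1/6.9 = 0.1449 and zero contribution is dominant for anyone below.
The shares above 0.1449 belong to Lena and Ada, contributing 51 each; the remaining 8 contribute 0. Total contributed: 102.
Cora keeps 51 and receives 6.9 × 102 × 5/37 = 95.11 from the mitigation fund, for a payoff of 146.11.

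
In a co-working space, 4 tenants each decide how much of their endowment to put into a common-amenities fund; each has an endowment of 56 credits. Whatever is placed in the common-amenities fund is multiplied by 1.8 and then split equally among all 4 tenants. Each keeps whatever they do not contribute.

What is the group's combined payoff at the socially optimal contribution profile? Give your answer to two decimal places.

403.20 credits

Each contributed unit returns 1.800 to the group as a whole (0.4500 to each of 4 players), which exceeds 1, so the social optimum is full contribution: group total = 1.800 × 224 = 403.20.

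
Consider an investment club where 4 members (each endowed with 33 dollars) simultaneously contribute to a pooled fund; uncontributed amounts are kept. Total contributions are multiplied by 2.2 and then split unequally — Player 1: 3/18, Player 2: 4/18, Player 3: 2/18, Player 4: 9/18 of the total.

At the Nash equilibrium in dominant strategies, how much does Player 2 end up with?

Player j's private return per contributed unit is 2.2 × (j's share). Contributing is weakly dominant for j when that share is at least 1/2.2 = 0.4545, and contributing 0 is dominant otherwise.
The only share above 0.4545 is Player 4's 9/18, contributing 33; the remaining 3 contribute 0. Total contributed: 33.
Player 2 keeps 33 and receives 2.2 × 33 × 4/18 = 16.13 from the pooled fund, for a payoff of 49.13.

49.13 dollars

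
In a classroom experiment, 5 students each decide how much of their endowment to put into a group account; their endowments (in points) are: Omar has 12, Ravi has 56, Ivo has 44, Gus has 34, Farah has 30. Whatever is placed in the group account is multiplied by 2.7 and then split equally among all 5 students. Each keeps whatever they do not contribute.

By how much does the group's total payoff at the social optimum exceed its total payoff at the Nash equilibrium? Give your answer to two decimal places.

299.20 points

The private return per contributed unit is 2.7/5 = 0.5400 < 1 for every player regardless of endowment, so the Nash equilibrium is zero contribution and the group total is Σ E_j = 12 + 56 + 44 + 34 + 30 = 176.
Each contributed unit returns 2.700 to the group, so the social optimum is full contribution by everyone: group total = 2.700 × 176 = 475.20.
Efficiency loss = (2.700 − 1) × 176 = 299.20.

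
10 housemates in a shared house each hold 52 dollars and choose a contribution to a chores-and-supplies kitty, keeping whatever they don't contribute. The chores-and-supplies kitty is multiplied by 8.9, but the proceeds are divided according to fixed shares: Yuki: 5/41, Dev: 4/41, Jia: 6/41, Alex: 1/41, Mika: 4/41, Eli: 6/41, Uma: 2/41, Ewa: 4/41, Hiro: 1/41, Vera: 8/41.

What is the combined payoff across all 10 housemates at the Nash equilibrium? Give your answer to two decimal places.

A player with share s gets back 8.9·s per unit contributed, so full contribution is dominant for anyone with s > 1/8.9 = 0.1124 and zero contribution is dominant for anyone below.
Yuki, Jia, Eli and Vera clear that bar, contributing 52 each; the remaining 6 contribute 0. Total contributed: 208.
The chores-and-supplies kitty pays out 8.9 × 208 = 1851.20 in total (split across the unequal shares, but the aggregate is all that matters for the group sum).
The 6 free-riders keep 52 each, adding 312. Group total = 312 + 1851.20 = 2163.20.

2163.20 dollars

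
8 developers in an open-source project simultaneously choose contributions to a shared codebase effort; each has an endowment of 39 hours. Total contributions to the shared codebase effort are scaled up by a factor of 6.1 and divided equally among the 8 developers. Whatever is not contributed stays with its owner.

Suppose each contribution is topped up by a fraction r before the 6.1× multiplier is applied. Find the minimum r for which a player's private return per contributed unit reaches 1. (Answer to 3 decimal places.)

0.311

With matching at rate r, one contributed unit becomes (1 + r) in the shared codebase effort and returns 6.1 × (1 + r) / 8 to the contributor.
Setting this equal to 1: 1 + r = 8/6.1 = 1.3115.
So the minimum matching rate is r = 1.3115 − 1 = 0.311.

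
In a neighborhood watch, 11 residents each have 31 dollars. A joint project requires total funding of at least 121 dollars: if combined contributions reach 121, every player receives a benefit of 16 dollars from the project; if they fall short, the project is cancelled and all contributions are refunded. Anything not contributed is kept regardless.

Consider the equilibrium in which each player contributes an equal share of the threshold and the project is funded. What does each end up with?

Equal share of the threshold: 121/11 = 11.
At this profile no one gains by cutting their contribution: any cut drops the total below 121, the project is cancelled, contributions are refunded, and the deviator ends with 31, which is less than 31 − 11 + 16 = 36. Contributing more than 11 just wastes the excess. So contributing exactly 11 is a best response.
Each player's payoff: 31 − 11 + 16 = 36.

36 dollars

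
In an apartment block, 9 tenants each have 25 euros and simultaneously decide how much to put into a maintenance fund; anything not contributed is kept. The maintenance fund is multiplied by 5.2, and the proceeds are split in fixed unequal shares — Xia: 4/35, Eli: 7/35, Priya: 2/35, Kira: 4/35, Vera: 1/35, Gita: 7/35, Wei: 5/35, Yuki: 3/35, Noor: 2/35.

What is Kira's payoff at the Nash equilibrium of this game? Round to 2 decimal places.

54.71 euros

For player j, contributing a unit is worthwhile iff 5.2 × (j's share) ≥ 1, i.e. iff j's share is at least 0.1923.
Eli and Gita are above the threshold, contributing 25 each; the remaining 7 contribute 0. Total contributed: 50.
Kira keeps 25 and receives 5.2 × 50 × 4/35 = 29.71 from the maintenance fund, for a payoff of 54.71.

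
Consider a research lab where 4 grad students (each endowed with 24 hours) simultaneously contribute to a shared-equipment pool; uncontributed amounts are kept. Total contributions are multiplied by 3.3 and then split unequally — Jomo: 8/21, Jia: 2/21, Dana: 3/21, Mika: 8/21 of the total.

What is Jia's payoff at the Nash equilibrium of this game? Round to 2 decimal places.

39.09 hours

A player with share s gets back 3.3·s per unit contributed, so full contribution is dominant for anyone with s > 1/3.3 = 0.3030 and zero contribution is dominant for anyone below.
Jomo and Mika are above the threshold, contributing 24 each; the remaining 2 contribute 0. Total contributed: 48.
Jia keeps 24 and receives 3.3 × 48 × 2/21 = 15.09 from the shared-equipment pool, for a payoff of 39.09.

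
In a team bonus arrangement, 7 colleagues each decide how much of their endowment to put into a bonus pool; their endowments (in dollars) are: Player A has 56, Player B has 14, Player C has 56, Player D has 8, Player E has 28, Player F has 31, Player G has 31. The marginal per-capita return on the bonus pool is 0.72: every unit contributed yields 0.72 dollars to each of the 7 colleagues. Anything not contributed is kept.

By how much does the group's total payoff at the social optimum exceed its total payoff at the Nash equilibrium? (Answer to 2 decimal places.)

The private return per contributed unit is 0.72 < 1 for everyone, so the Nash equilibrium is zero contribution and the group total is Σ E_j = 56 + 14 + 56 + 8 + 28 + 31 + 31 = 224.
Each contributed unit returns 5.040 to the group, so the social optimum is full contribution by everyone: group total = 5.040 × 224 = 1128.96.
Efficiency loss = (5.040 − 1) × 224 = 904.96.

904.96 dollars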